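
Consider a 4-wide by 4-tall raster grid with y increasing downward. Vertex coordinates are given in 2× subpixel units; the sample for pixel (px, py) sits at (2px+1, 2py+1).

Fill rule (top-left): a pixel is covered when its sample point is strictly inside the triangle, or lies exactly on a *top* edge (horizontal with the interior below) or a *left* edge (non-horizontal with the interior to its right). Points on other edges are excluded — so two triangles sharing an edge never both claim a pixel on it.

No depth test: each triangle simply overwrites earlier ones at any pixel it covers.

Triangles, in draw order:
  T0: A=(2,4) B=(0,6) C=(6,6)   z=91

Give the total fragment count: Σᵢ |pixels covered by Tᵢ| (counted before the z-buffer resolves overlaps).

T0:
  2·area = 12  (B↔C swapped to make it positive)
  edge (2, 4)→(6, 6): d=(4,2) right/bottom  bias=-1
  edge (6, 6)→(0, 6): d=(-6,0) right/bottom  bias=-1
  edge (0, 6)→(2, 4): d=(2,-2) top-left  bias=+0
    (2,0)@(5, 1): e=[-18,30,0] → ·  [on edge]
    (1,1)@(3, 3): e=[-6,18,0] → ·  [on edge]
    (0,2)@(1, 5): e=[6,6,0] → █  [on edge]
    (1,2)@(3, 5): e=[2,6,4] → █
    (2,2)@(5, 5): e=[-2,6,8] → ·
    (0,3)@(1, 7): e=[14,-6,4] → ·
    (1,3)@(3, 7): e=[10,-6,8] → ·
  covered (2 px):
    · · · ·
    · · · ·
    █ █ · ·
    · · · ·

Final: 2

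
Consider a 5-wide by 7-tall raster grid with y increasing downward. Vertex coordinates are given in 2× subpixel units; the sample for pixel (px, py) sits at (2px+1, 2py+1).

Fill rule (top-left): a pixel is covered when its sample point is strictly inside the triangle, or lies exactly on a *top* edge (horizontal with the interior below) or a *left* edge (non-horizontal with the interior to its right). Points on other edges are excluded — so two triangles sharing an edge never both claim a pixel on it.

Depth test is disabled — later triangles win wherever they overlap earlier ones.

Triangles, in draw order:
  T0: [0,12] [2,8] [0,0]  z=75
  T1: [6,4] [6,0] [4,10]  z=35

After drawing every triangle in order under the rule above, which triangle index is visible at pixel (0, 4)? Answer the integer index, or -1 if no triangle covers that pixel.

T0:
  2·area = 24  (B↔C swapped to make it positive)
  edge (0, 12)→(0, 0): d=(0,-12) top-left  bias=+0
  edge (0, 0)→(2, 8): d=(2,8) right/bottom  bias=-1
  edge (2, 8)→(0, 12): d=(-2,4) right/bottom  bias=-1
    (0,2)@(1, 5): e=[12,2,10] → █
    (1,2)@(3, 5): e=[36,-14,2] → ·
    (0,3)@(1, 7): e=[12,6,6] → █
    (1,3)@(3, 7): e=[36,-10,-2] → ·
    (0,4)@(1, 9): e=[12,10,2] → █
    (1,4)@(3, 9): e=[36,-6,-6] → ·
    (0,5)@(1, 11): e=[12,14,-2] → ·
  covered (3 px):
    · · · · ·
    · · · · ·
    █ · · · ·
    █ · · · ·
    █ · · · ·
    · · · · ·
    · · · · ·
T1:
  2·area = 8  (B↔C swapped to make it positive)
  edge (6, 4)→(4, 10): d=(-2,6) right/bottom  bias=-1
  edge (4, 10)→(6, 0): d=(2,-10) top-left  bias=+0
  edge (6, 0)→(6, 4): d=(0,4) right/bottom  bias=-1
    (3,0)@(7, 1): e=[0,12,-4] → ·  [on edge]
    (2,2)@(5, 5): e=[4,0,4] → █  [on edge]
    (3,2)@(7, 5): e=[-8,20,-4] → ·
    (2,3)@(5, 7): e=[0,4,4] → ·  [on edge]
    (1,6)@(3, 13): e=[0,-4,12] → ·  [on edge]
  covered (1 px):
    · · · · ·
    · · · · ·
    · · █ · ·
    · · · · ·
    · · · · ·
    · · · · ·
    · · · · ·

Z-buffer (winner per pixel, '.' = empty):
  . . . . .
  . . . . .
  0 . 1 . .
  0 . . . .
  0 . . . .
  . . . . .
  . . . . .

Final: 0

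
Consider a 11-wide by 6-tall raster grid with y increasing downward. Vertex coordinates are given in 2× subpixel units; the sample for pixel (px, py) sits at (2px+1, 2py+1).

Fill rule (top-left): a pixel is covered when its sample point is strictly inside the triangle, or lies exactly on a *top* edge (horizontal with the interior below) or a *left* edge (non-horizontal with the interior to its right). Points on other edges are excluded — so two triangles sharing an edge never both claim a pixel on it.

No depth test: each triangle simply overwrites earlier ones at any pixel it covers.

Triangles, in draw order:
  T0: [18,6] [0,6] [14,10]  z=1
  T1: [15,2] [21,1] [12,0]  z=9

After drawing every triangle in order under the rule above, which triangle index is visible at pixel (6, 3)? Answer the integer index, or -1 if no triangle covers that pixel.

T0:
  2·area = 72  (B↔C swapped to make it positive)
  edge (18, 6)→(14, 10): d=(-4,4) right/bottom  bias=-1
  edge (14, 10)→(0, 6): d=(-14,-4) top-left  bias=+0
  edge (0, 6)→(18, 6): d=(18,0) top-left  bias=+0
    (10,1)@(21, 3): e=[0,126,-54] → ·  [on edge]
    (9,2)@(19, 5): e=[0,90,-18] → ·  [on edge]
    (2,3)@(5, 7): e=[48,6,18] → #
    (3,3)@(7, 7): e=[40,14,18] → #
    (4,3)@(9, 7): e=[32,22,18] → #
    (5,3)@(11, 7): e=[24,30,18] → #
    (6,3)@(13, 7): e=[16,38,18] → #
    (7,3)@(15, 7): e=[8,46,18] → #
    (8,3)@(17, 7): e=[0,54,18] → ·  [on edge]
    (2,4)@(5, 9): e=[40,-22,54] → ·
    (3,4)@(7, 9): e=[32,-14,54] → ·
    (4,4)@(9, 9): e=[24,-6,54] → ·
    (7,4)@(15, 9): e=[0,18,54] → ·  [on edge]
    (6,5)@(13, 11): e=[0,-18,90] → ·  [on edge]
  covered (8 px):
    · · · · · · · · · · ·
    · · · · · · · · · · ·
    · · · · · · · · · · ·
    · · # # # # # # · · ·
    · · · · · # # · · · ·
    · · · · · · · · · · ·
T1:
  2·area = 15  (B↔C swapped to make it positive)
  edge (15, 2)→(12, 0): d=(-3,-2) top-left  bias=+0
  edge (12, 0)→(21, 1): d=(9,1) right/bottom  bias=-1
  edge (21, 1)→(15, 2): d=(-6,1) right/bottom  bias=-1
    (7,0)@(15, 1): e=[3,6,6] → #
    (8,0)@(17, 1): e=[7,4,4] → #
    (9,0)@(19, 1): e=[11,2,2] → #
    (10,0)@(21, 1): e=[15,0,0] → ·  [on edge]
    (4,1)@(9, 3): e=[-15,30,0] → ·  [on edge]
    (7,1)@(15, 3): e=[-3,24,-6] → ·
    (8,1)@(17, 3): e=[1,22,-8] → ·
    (9,1)@(19, 3): e=[5,20,-10] → ·
  covered (3 px):
    · · · · · · · # # # ·
    · · · · · · · · · · ·
    · · · · · · · · · · ·
    · · · · · · · · · · ·
    · · · · · · · · · · ·
    · · · · · · · · · · ·

Z-buffer (winner per pixel, '.' = empty):
  . . . . . . . 1 1 1 .
  . . . . . . . . . . .
  . . . . . . . . . . .
  . . 0 0 0 0 0 0 . . .
  . . . . . 0 0 . . . .
  . . . . . . . . . . .

Result: 0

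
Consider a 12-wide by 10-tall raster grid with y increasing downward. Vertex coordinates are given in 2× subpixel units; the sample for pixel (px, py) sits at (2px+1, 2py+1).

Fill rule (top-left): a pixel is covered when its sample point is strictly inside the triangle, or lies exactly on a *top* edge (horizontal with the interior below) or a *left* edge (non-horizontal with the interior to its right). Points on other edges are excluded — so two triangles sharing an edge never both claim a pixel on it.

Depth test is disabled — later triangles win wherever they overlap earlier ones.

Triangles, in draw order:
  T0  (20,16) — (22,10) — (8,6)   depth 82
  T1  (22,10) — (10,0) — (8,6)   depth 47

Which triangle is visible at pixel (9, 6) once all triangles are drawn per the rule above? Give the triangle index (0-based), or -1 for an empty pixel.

T0:
  2·area = 92  (B↔C swapped to make it positive)
  edge (20, 16)→(8, 6): d=(-12,-10) top-left  bias=+0
  edge (8, 6)→(22, 10): d=(14,4) right/bottom  bias=-1
  edge (22, 10)→(20, 16): d=(-2,6) right/bottom  bias=-1
    (5,3)@(11, 7): e=[18,2,72] → X
    (6,3)@(13, 7): e=[38,-6,60] → .
    (11,3)@(23, 7): e=[138,-46,0] → .  [on edge]
    (5,4)@(11, 9): e=[-6,30,68] → .
    (6,4)@(13, 9): e=[14,22,56] → X
    (7,4)@(15, 9): e=[34,14,44] → X
    (8,4)@(17, 9): e=[54,6,32] → X
    (9,4)@(19, 9): e=[74,-2,20] → .
    (6,5)@(13, 11): e=[-10,50,52] → .
    (7,5)@(15, 11): e=[10,42,40] → X
    (9,5)@(19, 11): e=[50,26,16] → X
    (10,5)@(21, 11): e=[70,18,4] → X
    (10,6)@(21, 13): e=[46,46,0] → .  [on edge]
    (9,9)@(19, 19): e=[-46,138,0] → .  [on edge]
  covered (11 px):
    . . . . . . . . . . . .
    . . . . . . . . . . . .
    . . . . . . . . . . . .
    . . . . . X . . . . . .
    . . . . . . X X X . . .
    . . . . . . . X X X X .
    . . . . . . . . X X . .
    . . . . . . . . . X . .
    . . . . . . . . . . . .
    . . . . . . . . . . . .
T1:
  2·area = 92  (B↔C swapped to make it positive)
  edge (22, 10)→(8, 6): d=(-14,-4) top-left  bias=+0
  edge (8, 6)→(10, 0): d=(2,-6) top-left  bias=+0
  edge (10, 0)→(22, 10): d=(12,10) right/bottom  bias=-1
    (5,0)@(11, 1): e=[82,8,2] → X
    (6,0)@(13, 1): e=[90,20,-18] → .
    (4,1)@(9, 3): e=[46,0,46] → X  [on edge]
    (6,1)@(13, 3): e=[62,24,6] → X
    (7,1)@(15, 3): e=[70,36,-14] → .
    (4,2)@(9, 5): e=[18,4,70] → X
    (7,2)@(15, 5): e=[42,40,10] → X
    (8,2)@(17, 5): e=[50,52,-10] → .
    (4,3)@(9, 7): e=[-10,8,94] → .
    (5,3)@(11, 7): e=[-2,20,74] → .
    (6,3)@(13, 7): e=[6,32,54] → X
    (8,3)@(17, 7): e=[22,56,14] → X
    (3,4)@(7, 9): e=[-46,0,138] → .  [on edge]
    (2,7)@(5, 15): e=[-138,0,230] → .  [on edge]
  covered (12 px):
    . . . . . X . . . . . .
    . . . . X X X . . . . .
    . . . . X X X X . . . .
    . . . . . . X X X . . .
    . . . . . . . . . X . .
    . . . . . . . . . . . .
    . . . . . . . . . . . .
    . . . . . . . . . . . .
    . . . . . . . . . . . .
    . . . . . . . . . . . .

Z-buffer (winner per pixel, '.' = empty):
  . . . . . 1 . . . . . .
  . . . . 1 1 1 . . . . .
  . . . . 1 1 1 1 . . . .
  . . . . . 0 1 1 1 . . .
  . . . . . . 0 0 0 1 . .
  . . . . . . . 0 0 0 0 .
  . . . . . . . . 0 0 . .
  . . . . . . . . . 0 . .
  . . . . . . . . . . . .
  . . . . . . . . . . . .

Answer: 0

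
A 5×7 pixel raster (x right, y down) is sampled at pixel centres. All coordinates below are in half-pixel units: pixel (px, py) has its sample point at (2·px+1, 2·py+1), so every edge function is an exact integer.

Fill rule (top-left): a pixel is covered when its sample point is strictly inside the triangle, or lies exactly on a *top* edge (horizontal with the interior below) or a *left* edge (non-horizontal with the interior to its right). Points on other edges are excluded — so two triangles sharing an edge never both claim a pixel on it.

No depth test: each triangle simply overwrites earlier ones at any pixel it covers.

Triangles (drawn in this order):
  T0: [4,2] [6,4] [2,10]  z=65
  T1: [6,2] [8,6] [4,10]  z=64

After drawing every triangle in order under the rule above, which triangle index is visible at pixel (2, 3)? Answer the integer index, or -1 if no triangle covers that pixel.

T0:
  2·area = 20
  edge (4, 2)→(6, 4): d=(2,2) right/bottom  bias=-1
  edge (6, 4)→(2, 10): d=(-4,6) right/bottom  bias=-1
  edge (2, 10)→(4, 2): d=(2,-8) top-left  bias=+0
    (1,0)@(3, 1): e=[0,30,-10] → ·  [on edge]
    (2,1)@(5, 3): e=[0,10,10] → ·  [on edge]
    (2,2)@(5, 5): e=[4,2,14] → █
    (3,2)@(7, 5): e=[0,-10,30] → ·  [on edge]
    (1,3)@(3, 7): e=[12,6,2] → █
    (2,3)@(5, 7): e=[8,-6,18] → ·
    (4,3)@(9, 7): e=[0,-30,50] → ·  [on edge]
    (1,4)@(3, 9): e=[16,-2,6] → ·
  covered (2 px):
    · · · · ·
    · · · · ·
    · · █ · ·
    · █ · · ·
    · · · · ·
    · · · · ·
    · · · · ·
T1:
  2·area = 24
  edge (6, 2)→(8, 6): d=(2,4) right/bottom  bias=-1
  edge (8, 6)→(4, 10): d=(-4,4) right/bottom  bias=-1
  edge (4, 10)→(6, 2): d=(2,-8) top-left  bias=+0
    (3,2)@(7, 5): e=[2,8,14] → █
    (4,2)@(9, 5): e=[-6,0,30] → ·  [on edge]
    (2,3)@(5, 7): e=[14,8,2] → █
    (3,3)@(7, 7): e=[6,0,18] → ·  [on edge]
    (2,4)@(5, 9): e=[18,0,6] → ·  [on edge]
    (1,5)@(3, 11): e=[30,0,-6] → ·  [on edge]
    (0,6)@(1, 13): e=[42,0,-18] → ·  [on edge]
  covered (2 px):
    · · · · ·
    · · · · ·
    · · · █ ·
    · · █ · ·
    · · · · ·
    · · · · ·
    · · · · ·

Z-buffer (winner per pixel, '.' = empty):
  . . . . .
  . . . . .
  . . 0 1 .
  . 0 1 . .
  . . . . .
  . . . . .
  . . . . .

Answer: 1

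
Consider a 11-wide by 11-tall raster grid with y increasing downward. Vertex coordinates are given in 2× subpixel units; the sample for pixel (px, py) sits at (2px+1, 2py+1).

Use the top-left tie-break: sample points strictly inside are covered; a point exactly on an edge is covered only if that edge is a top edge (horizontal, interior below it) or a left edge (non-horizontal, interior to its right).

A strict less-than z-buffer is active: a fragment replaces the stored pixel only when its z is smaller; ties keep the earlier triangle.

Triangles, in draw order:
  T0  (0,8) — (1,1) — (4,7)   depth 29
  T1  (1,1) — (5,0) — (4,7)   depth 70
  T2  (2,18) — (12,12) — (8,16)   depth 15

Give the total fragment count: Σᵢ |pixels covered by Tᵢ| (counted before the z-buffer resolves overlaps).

T0:
  2·area = 27
  edge (0, 8)→(1, 1): d=(1,-7) top-left  bias=+0
  edge (1, 1)→(4, 7): d=(3,6) right/bottom  bias=-1
  edge (4, 7)→(0, 8): d=(-4,1) right/bottom  bias=-1
    (0,0)@(1, 1): e=[0,0,27] → ·  [on edge]
    (0,1)@(1, 3): e=[2,6,19] → █
    (1,1)@(3, 3): e=[16,-6,17] → ·
    (0,2)@(1, 5): e=[4,12,11] → █
    (1,2)@(3, 5): e=[18,0,9] → ·  [on edge]
    (0,3)@(1, 7): e=[6,18,3] → █
    (1,3)@(3, 7): e=[20,6,1] → █
    (2,3)@(5, 7): e=[34,-6,-1] → ·
    (0,4)@(1, 9): e=[8,24,-5] → ·
    (1,4)@(3, 9): e=[22,12,-7] → ·
    (2,4)@(5, 9): e=[36,0,-9] → ·  [on edge]
    (3,6)@(7, 13): e=[54,0,-27] → ·  [on edge]
    (4,8)@(9, 17): e=[72,0,-45] → ·  [on edge]
    (5,10)@(11, 21): e=[90,0,-63] → ·  [on edge]
  covered (4 px):
    · · · · · · · · · · ·
    █ · · · · · · · · · ·
    █ · · · · · · · · · ·
    █ █ · · · · · · · · ·
    · · · · · · · · · · ·
    · · · · · · · · · · ·
    · · · · · · · · · · ·
    · · · · · · · · · · ·
    · · · · · · · · · · ·
    · · · · · · · · · · ·
    · · · · · · · · · · ·
T1:
  2·area = 27
  edge (1, 1)→(5, 0): d=(4,-1) top-left  bias=+0
  edge (5, 0)→(4, 7): d=(-1,7) right/bottom  bias=-1
  edge (4, 7)→(1, 1): d=(-3,-6) top-left  bias=+0
    (0,0)@(1, 1): e=[0,27,0] → █  [on edge]
    (1,0)@(3, 1): e=[2,13,12] → █
    (2,0)@(5, 1): e=[4,-1,24] → ·
    (0,1)@(1, 3): e=[8,25,-6] → ·
    (1,1)@(3, 3): e=[10,11,6] → █
    (2,1)@(5, 3): e=[12,-3,18] → ·
    (1,2)@(3, 5): e=[18,9,0] → █  [on edge]
    (2,2)@(5, 5): e=[20,-5,12] → ·
    (1,3)@(3, 7): e=[26,7,-6] → ·
    (2,4)@(5, 9): e=[36,-9,0] → ·  [on edge]
    (3,6)@(7, 13): e=[54,-27,0] → ·  [on edge]
    (4,8)@(9, 17): e=[72,-45,0] → ·  [on edge]
    (5,10)@(11, 21): e=[90,-63,0] → ·  [on edge]
  covered (4 px):
    █ █ · · · · · · · · ·
    · █ · · · · · · · · ·
    · █ · · · · · · · · ·
    · · · · · · · · · · ·
    · · · · · · · · · · ·
    · · · · · · · · · · ·
    · · · · · · · · · · ·
    · · · · · · · · · · ·
    · · · · · · · · · · ·
    · · · · · · · · · · ·
    · · · · · · · · · · ·
T2:
  2·area = 16
  edge (2, 18)→(12, 12): d=(10,-6) top-left  bias=+0
  edge (12, 12)→(8, 16): d=(-4,4) right/bottom  bias=-1
  edge (8, 16)→(2, 18): d=(-6,2) right/bottom  bias=-1
    (10,1)@(21, 3): e=[-36,0,52] → ·  [on edge]
    (9,2)@(19, 5): e=[-28,0,44] → ·  [on edge]
    (8,3)@(17, 7): e=[-20,0,36] → ·  [on edge]
    (7,4)@(15, 9): e=[-12,0,28] → ·  [on edge]
    (8,4)@(17, 9): e=[0,-8,24] → ·  [on edge]
    (6,5)@(13, 11): e=[-4,0,20] → ·  [on edge]
    (5,6)@(11, 13): e=[4,0,12] → ·  [on edge]
    (8,6)@(17, 13): e=[40,-24,0] → ·  [on edge]
    (3,7)@(7, 15): e=[0,8,8] → █  [on edge]
    (4,7)@(9, 15): e=[12,0,4] → ·  [on edge]
    (5,7)@(11, 15): e=[24,-8,0] → ·  [on edge]
    (2,8)@(5, 17): e=[8,8,0] → ·  [on edge]
    (3,8)@(7, 17): e=[20,0,-4] → ·  [on edge]
    (2,9)@(5, 19): e=[28,0,-12] → ·  [on edge]
    (1,10)@(3, 21): e=[36,0,-20] → ·  [on edge]
  covered (1 px):
    · · · · · · · · · · ·
    · · · · · · · · · · ·
    · · · · · · · · · · ·
    · · · · · · · · · · ·
    · · · · · · · · · · ·
    · · · · · · · · · · ·
    · · · · · · · · · · ·
    · · · █ · · · · · · ·
    · · · · · · · · · · ·
    · · · · · · · · · · ·
    · · · · · · · · · · ·

Answer: 9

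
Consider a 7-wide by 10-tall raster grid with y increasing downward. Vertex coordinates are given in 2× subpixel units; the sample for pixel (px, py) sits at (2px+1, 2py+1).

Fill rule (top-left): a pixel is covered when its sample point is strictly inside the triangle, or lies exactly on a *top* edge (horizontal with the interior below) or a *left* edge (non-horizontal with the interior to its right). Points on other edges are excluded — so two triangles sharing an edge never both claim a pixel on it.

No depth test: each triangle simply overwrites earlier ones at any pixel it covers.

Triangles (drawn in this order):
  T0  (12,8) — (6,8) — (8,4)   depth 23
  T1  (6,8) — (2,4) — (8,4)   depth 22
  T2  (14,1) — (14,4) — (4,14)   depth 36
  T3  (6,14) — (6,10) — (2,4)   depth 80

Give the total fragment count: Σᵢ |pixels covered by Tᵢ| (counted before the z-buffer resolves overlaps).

T0:
  2·area = 24
  edge (12, 8)→(6, 8): d=(-6,0) right/bottom  bias=-1
  edge (6, 8)→(8, 4): d=(2,-4) top-left  bias=+0
  edge (8, 4)→(12, 8): d=(4,4) right/bottom  bias=-1
    (2,0)@(5, 1): e=[42,-18,0] → ·  [on edge]
    (3,1)@(7, 3): e=[30,-6,0] → ·  [on edge]
    (4,2)@(9, 5): e=[18,6,0] → ·  [on edge]
    (3,3)@(7, 7): e=[6,2,16] → █
    (4,3)@(9, 7): e=[6,10,8] → █
    (5,3)@(11, 7): e=[6,18,0] → ·  [on edge]
    (3,4)@(7, 9): e=[-6,6,24] → ·
    (4,4)@(9, 9): e=[-6,14,16] → ·
    (6,4)@(13, 9): e=[-6,30,0] → ·  [on edge]
  covered (2 px):
    · · · · · · ·
    · · · · · · ·
    · · · · · · ·
    · · · █ █ · ·
    · · · · · · ·
    · · · · · · ·
    · · · · · · ·
    · · · · · · ·
    · · · · · · ·
    · · · · · · ·
T1:
  2·area = 24
  edge (6, 8)→(2, 4): d=(-4,-4) top-left  bias=+0
  edge (2, 4)→(8, 4): d=(6,0) top-left  bias=+0
  edge (8, 4)→(6, 8): d=(-2,4) right/bottom  bias=-1
    (0,1)@(1, 3): e=[0,-6,30] → ·  [on edge]
    (1,2)@(3, 5): e=[0,6,18] → █  [on edge]
    (2,2)@(5, 5): e=[8,6,10] → █
    (3,2)@(7, 5): e=[16,6,2] → █
    (4,2)@(9, 5): e=[24,6,-6] → ·
    (1,3)@(3, 7): e=[-8,18,14] → ·
    (2,3)@(5, 7): e=[0,18,6] → █  [on edge]
    (3,3)@(7, 7): e=[8,18,-2] → ·
    (2,4)@(5, 9): e=[-8,30,2] → ·
    (3,4)@(7, 9): e=[0,30,-6] → ·  [on edge]
    (4,5)@(9, 11): e=[0,42,-18] → ·  [on edge]
    (5,6)@(11, 13): e=[0,54,-30] → ·  [on edge]
    (6,7)@(13, 15): e=[0,66,-42] → ·  [on edge]
  covered (4 px):
    · · · · · · ·
    · · · · · · ·
    · █ █ █ · · ·
    · · █ · · · ·
    · · · · · · ·
    · · · · · · ·
    · · · · · · ·
    · · · · · · ·
    · · · · · · ·
    · · · · · · ·
T2:
  2·area = 30
  edge (14, 1)→(14, 4): d=(0,3) right/bottom  bias=-1
  edge (14, 4)→(4, 14): d=(-10,10) right/bottom  bias=-1
  edge (4, 14)→(14, 1): d=(10,-13) top-left  bias=+0
    (6,1)@(13, 3): e=[3,20,7] → █
    (5,2)@(11, 5): e=[9,20,1] → █
    (6,2)@(13, 5): e=[3,0,27] → ·  [on edge]
    (5,3)@(11, 7): e=[9,0,21] → ·  [on edge]
    (4,4)@(9, 9): e=[15,0,15] → ·  [on edge]
    (3,5)@(7, 11): e=[21,0,9] → ·  [on edge]
    (2,6)@(5, 13): e=[27,0,3] → ·  [on edge]
    (1,7)@(3, 15): e=[33,0,-3] → ·  [on edge]
    (0,8)@(1, 17): e=[39,0,-9] → ·  [on edge]
  covered (2 px):
    · · · · · · ·
    · · · · · · █
    · · · · · █ ·
    · · · · · · ·
    · · · · · · ·
    · · · · · · ·
    · · · · · · ·
    · · · · · · ·
    · · · · · · ·
    · · · · · · ·
T3:
  2·area = 16  (B↔C swapped to make it positive)
  edge (6, 14)→(2, 4): d=(-4,-10) top-left  bias=+0
  edge (2, 4)→(6, 10): d=(4,6) right/bottom  bias=-1
  edge (6, 10)→(6, 14): d=(0,4) right/bottom  bias=-1
    (2,4)@(5, 9): e=[10,2,4] → █
    (3,4)@(7, 9): e=[30,-10,-4] → ·
    (2,5)@(5, 11): e=[2,10,4] → █
    (3,5)@(7, 11): e=[22,-2,-4] → ·
    (2,6)@(5, 13): e=[-6,18,4] → ·
  covered (2 px):
    · · · · · · ·
    · · · · · · ·
    · · · · · · ·
    · · · · · · ·
    · · █ · · · ·
    · · █ · · · ·
    · · · · · · ·
    · · · · · · ·
    · · · · · · ·
    · · · · · · ·

Final: 10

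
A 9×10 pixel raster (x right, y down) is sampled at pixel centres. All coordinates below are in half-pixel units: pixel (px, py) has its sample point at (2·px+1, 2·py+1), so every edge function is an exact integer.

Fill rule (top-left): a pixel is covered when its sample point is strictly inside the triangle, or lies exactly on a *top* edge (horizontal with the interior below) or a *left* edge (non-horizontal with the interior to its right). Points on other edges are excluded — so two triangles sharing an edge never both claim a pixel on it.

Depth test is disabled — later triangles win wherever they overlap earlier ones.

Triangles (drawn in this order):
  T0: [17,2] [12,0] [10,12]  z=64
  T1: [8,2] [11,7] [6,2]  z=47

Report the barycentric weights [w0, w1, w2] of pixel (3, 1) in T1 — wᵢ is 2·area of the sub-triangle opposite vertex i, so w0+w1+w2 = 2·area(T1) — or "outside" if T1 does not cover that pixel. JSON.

T0:
  2·area = 64  (B↔C swapped to make it positive)
  edge (17, 2)→(10, 12): d=(-7,10) right/bottom  bias=-1
  edge (10, 12)→(12, 0): d=(2,-12) top-left  bias=+0
  edge (12, 0)→(17, 2): d=(5,2) right/bottom  bias=-1
    (6,0)@(13, 1): e=[47,14,3] → █
    (7,0)@(15, 1): e=[27,38,-1] → ·
    (6,1)@(13, 3): e=[33,18,13] → █
    (7,1)@(15, 3): e=[13,42,9] → █
    (8,1)@(17, 3): e=[-7,66,5] → ·
    (6,2)@(13, 5): e=[19,22,23] → █
    (7,2)@(15, 5): e=[-1,46,19] → ·
    (5,3)@(11, 7): e=[25,2,37] → █
    (7,3)@(15, 7): e=[-15,50,29] → ·
    (5,4)@(11, 9): e=[11,6,47] → █
    (6,4)@(13, 9): e=[-9,30,43] → ·
    (5,5)@(11, 11): e=[-3,10,57] → ·
  covered (7 px):
    · · · · · · █ · ·
    · · · · · · █ █ ·
    · · · · · · █ · ·
    · · · · · █ █ · ·
    · · · · · █ · · ·
    · · · · · · · · ·
    · · · · · · · · ·
    · · · · · · · · ·
    · · · · · · · · ·
    · · · · · · · · ·
T1:
  2·area = 10
  edge (8, 2)→(11, 7): d=(3,5) right/bottom  bias=-1
  edge (11, 7)→(6, 2): d=(-5,-5) top-left  bias=+0
  edge (6, 2)→(8, 2): d=(2,0) top-left  bias=+0
    (2,0)@(5, 1): e=[12,0,-2] → ·  [on edge]
    (3,1)@(7, 3): e=[8,0,2] → █  [on edge]
    (4,1)@(9, 3): e=[-2,10,2] → ·
    (3,2)@(7, 5): e=[14,-10,6] → ·
    (4,2)@(9, 5): e=[4,0,6] → █  [on edge]
    (5,2)@(11, 5): e=[-6,10,6] → ·
    (4,3)@(9, 7): e=[10,-10,10] → ·
    (5,3)@(11, 7): e=[0,0,10] → ·  [on edge]
    (6,4)@(13, 9): e=[-4,0,14] → ·  [on edge]
    (7,5)@(15, 11): e=[-8,0,18] → ·  [on edge]
    (8,6)@(17, 13): e=[-12,0,22] → ·  [on edge]
    (8,8)@(17, 17): e=[0,-20,30] → ·  [on edge]
  covered (2 px):
    · · · · · · · · ·
    · · · █ · · · · ·
    · · · · █ · · · ·
    · · · · · · · · ·
    · · · · · · · · ·
    · · · · · · · · ·
    · · · · · · · · ·
    · · · · · · · · ·
    · · · · · · · · ·
    · · · · · · · · ·

Answer: [0,2,8]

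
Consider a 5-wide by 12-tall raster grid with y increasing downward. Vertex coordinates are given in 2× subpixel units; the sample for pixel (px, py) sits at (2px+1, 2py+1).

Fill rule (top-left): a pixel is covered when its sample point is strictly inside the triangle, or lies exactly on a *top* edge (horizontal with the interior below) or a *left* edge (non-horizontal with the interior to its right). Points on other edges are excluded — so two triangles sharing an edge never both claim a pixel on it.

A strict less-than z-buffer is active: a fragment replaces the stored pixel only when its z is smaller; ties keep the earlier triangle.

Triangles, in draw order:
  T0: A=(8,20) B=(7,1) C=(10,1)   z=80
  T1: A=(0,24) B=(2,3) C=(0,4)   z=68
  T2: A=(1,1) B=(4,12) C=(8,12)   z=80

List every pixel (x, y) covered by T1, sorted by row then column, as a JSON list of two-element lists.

T0:
  2·area = 57
  edge (8, 20)→(7, 1): d=(-1,-19) top-left  bias=+0
  edge (7, 1)→(10, 1): d=(3,0) top-left  bias=+0
  edge (10, 1)→(8, 20): d=(-2,19) right/bottom  bias=-1
    (0,0)@(1, 1): e=[-114,0,171] → .  [on edge]
    (1,0)@(3, 1): e=[-76,0,133] → .  [on edge]
    (2,0)@(5, 1): e=[-38,0,95] → .  [on edge]
    (3,0)@(7, 1): e=[0,0,57] → X  [on edge]
    (4,0)@(9, 1): e=[38,0,19] → X  [on edge]
    (3,1)@(7, 3): e=[-2,6,53] → .
    (4,1)@(9, 3): e=[36,6,15] → X
    (4,2)@(9, 5): e=[34,12,11] → X
    (4,3)@(9, 7): e=[32,18,7] → X
    (4,4)@(9, 9): e=[30,24,3] → X
    (4,5)@(9, 11): e=[28,30,-1] → .
  covered (6 px):
    . . . X X
    . . . . X
    . . . . X
    . . . . X
    . . . . X
    . . . . .
    . . . . .
    . . . . .
    . . . . .
    . . . . .
    . . . . .
    . . . . .
T1:
  2·area = 40  (B↔C swapped to make it positive)
  edge (0, 24)→(0, 4): d=(0,-20) top-left  bias=+0
  edge (0, 4)→(2, 3): d=(2,-1) top-left  bias=+0
  edge (2, 3)→(0, 24): d=(-2,21) right/bottom  bias=-1
    (0,2)@(1, 5): e=[20,3,17] → X
    (1,2)@(3, 5): e=[60,5,-25] → .
    (0,3)@(1, 7): e=[20,7,13] → X
    (1,3)@(3, 7): e=[60,9,-29] → .
    (0,4)@(1, 9): e=[20,11,9] → X
    (1,4)@(3, 9): e=[60,13,-33] → .
    (0,5)@(1, 11): e=[20,15,5] → X
    (1,5)@(3, 11): e=[60,17,-37] → .
    (0,6)@(1, 13): e=[20,19,1] → X
    (1,6)@(3, 13): e=[60,21,-41] → .
    (0,7)@(1, 15): e=[20,23,-3] → .
  covered (5 px):
    . . . . .
    . . . . .
    X . . . .
    X . . . .
    X . . . .
    X . . . .
    X . . . .
    . . . . .
    . . . . .
    . . . . .
    . . . . .
    . . . . .
T2:
  2·area = 44  (B↔C swapped to make it positive)
  edge (1, 1)→(8, 12): d=(7,11) right/bottom  bias=-1
  edge (8, 12)→(4, 12): d=(-4,0) right/bottom  bias=-1
  edge (4, 12)→(1, 1): d=(-3,-11) top-left  bias=+0
    (0,0)@(1, 1): e=[0,44,0] → .  [on edge]
    (1,2)@(3, 5): e=[6,28,10] → X
    (2,2)@(5, 5): e=[-16,28,32] → .
    (1,3)@(3, 7): e=[20,20,4] → X
    (2,3)@(5, 7): e=[-2,20,26] → .
    (1,4)@(3, 9): e=[34,12,-2] → .
    (2,4)@(5, 9): e=[12,12,20] → X
    (3,4)@(7, 9): e=[-10,12,42] → .
    (2,5)@(5, 11): e=[26,4,14] → X
    (3,5)@(7, 11): e=[4,4,36] → X
    (4,5)@(9, 11): e=[-18,4,58] → .
    (2,6)@(5, 13): e=[40,-4,8] → .
    (3,11)@(7, 23): e=[88,-44,0] → .  [on edge]
  covered (5 px):
    . . . . .
    . . . . .
    . X . . .
    . X . . .
    . . X . .
    . . X X .
    . . . . .
    . . . . .
    . . . . .
    . . . . .
    . . . . .
    . . . . .

Result: [[0,2],[0,3],[0,4],[0,5],[0,6]]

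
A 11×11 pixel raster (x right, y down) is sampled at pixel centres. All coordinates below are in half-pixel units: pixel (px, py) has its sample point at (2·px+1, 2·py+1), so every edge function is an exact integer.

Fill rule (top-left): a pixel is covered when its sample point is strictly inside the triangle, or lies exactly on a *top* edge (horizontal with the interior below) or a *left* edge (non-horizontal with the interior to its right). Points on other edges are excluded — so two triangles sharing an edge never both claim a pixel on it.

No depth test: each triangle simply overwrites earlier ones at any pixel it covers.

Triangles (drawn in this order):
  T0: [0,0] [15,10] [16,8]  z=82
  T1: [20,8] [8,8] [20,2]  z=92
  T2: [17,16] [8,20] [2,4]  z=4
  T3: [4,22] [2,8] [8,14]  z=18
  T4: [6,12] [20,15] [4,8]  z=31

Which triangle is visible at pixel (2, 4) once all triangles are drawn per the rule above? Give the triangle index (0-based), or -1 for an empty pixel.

T0:
  2·area = 40  (B↔C swapped to make it positive)
  edge (0, 0)→(16, 8): d=(16,8) right/bottom  bias=-1
  edge (16, 8)→(15, 10): d=(-1,2) right/bottom  bias=-1
  edge (15, 10)→(0, 0): d=(-15,-10) top-left  bias=+0
    (2,1)@(5, 3): e=[8,27,5] → █
    (3,1)@(7, 3): e=[-8,23,25] → ·
    (2,2)@(5, 5): e=[40,25,-25] → ·
    (4,2)@(9, 5): e=[8,17,15] → █
    (5,2)@(11, 5): e=[-8,13,35] → ·
    (4,3)@(9, 7): e=[40,15,-15] → ·
    (5,3)@(11, 7): e=[24,11,5] → █
    (6,3)@(13, 7): e=[8,7,25] → █
    (7,3)@(15, 7): e=[-8,3,45] → ·
    (5,4)@(11, 9): e=[56,9,-25] → ·
    (6,4)@(13, 9): e=[40,5,-5] → ·
    (7,4)@(15, 9): e=[24,1,15] → █
  covered (5 px):
    · · · · · · · · · · ·
    · · █ · · · · · · · ·
    · · · · █ · · · · · ·
    · · · · · █ █ · · · ·
    · · · · · · · █ · · ·
    · · · · · · · · · · ·
    · · · · · · · · · · ·
    · · · · · · · · · · ·
    · · · · · · · · · · ·
    · · · · · · · · · · ·
    · · · · · · · · · · ·
T1:
  2·area = 72
  edge (20, 8)→(8, 8): d=(-12,0) right/bottom  bias=-1
  edge (8, 8)→(20, 2): d=(12,-6) top-left  bias=+0
  edge (20, 2)→(20, 8): d=(0,6) right/bottom  bias=-1
    (9,1)@(19, 3): e=[60,6,6] → █
    (10,1)@(21, 3): e=[60,18,-6] → ·
    (7,2)@(15, 5): e=[36,6,30] → █
    (8,2)@(17, 5): e=[36,18,18] → █
    (10,2)@(21, 5): e=[36,42,-6] → ·
    (5,3)@(11, 7): e=[12,6,54] → █
    (6,3)@(13, 7): e=[12,18,42] → █
    (10,3)@(21, 7): e=[12,66,-6] → ·
    (5,4)@(11, 9): e=[-12,30,54] → ·
    (6,4)@(13, 9): e=[-12,42,42] → ·
    (7,4)@(15, 9): e=[-12,54,30] → ·
    (8,4)@(17, 9): e=[-12,66,18] → ·
  covered (9 px):
    · · · · · · · · · · ·
    · · · · · · · · · █ ·
    · · · · · · · █ █ █ ·
    · · · · · █ █ █ █ █ ·
    · · · · · · · · · · ·
    · · · · · · · · · · ·
    · · · · · · · · · · ·
    · · · · · · · · · · ·
    · · · · · · · · · · ·
    · · · · · · · · · · ·
    · · · · · · · · · · ·
T2:
  2·area = 168
  edge (17, 16)→(8, 20): d=(-9,4) right/bottom  bias=-1
  edge (8, 20)→(2, 4): d=(-6,-16) top-left  bias=+0
  edge (2, 4)→(17, 16): d=(15,12) right/bottom  bias=-1
    (1,2)@(3, 5): e=[155,10,3] → █
    (2,2)@(5, 5): e=[147,42,-21] → ·
    (1,3)@(3, 7): e=[137,-2,33] → ·
    (2,3)@(5, 7): e=[129,30,9] → █
    (3,3)@(7, 7): e=[121,62,-15] → ·
    (2,4)@(5, 9): e=[111,18,39] → █
    (3,4)@(7, 9): e=[103,50,15] → █
    (4,4)@(9, 9): e=[95,82,-9] → ·
    (2,5)@(5, 11): e=[93,6,69] → █
    (4,5)@(9, 11): e=[77,70,21] → █
    (5,5)@(11, 11): e=[69,102,-3] → ·
    (2,6)@(5, 13): e=[75,-6,99] → ·
  covered (21 px):
    · · · · · · · · · · ·
    · · · · · · · · · · ·
    · █ · · · · · · · · ·
    · · █ · · · · · · · ·
    · · █ █ · · · · · · ·
    · · █ █ █ · · · · · ·
    · · · █ █ █ █ · · · ·
    · · · █ █ █ █ █ · · ·
    · · · █ █ █ █ · · · ·
    · · · · █ · · · · · ·
    · · · · · · · · · · ·
T3:
  2·area = 72
  edge (4, 22)→(2, 8): d=(-2,-14) top-left  bias=+0
  edge (2, 8)→(8, 14): d=(6,6) right/bottom  bias=-1
  edge (8, 14)→(4, 22): d=(-4,8) right/bottom  bias=-1
    (0,0)@(1, 1): e=[0,-36,108] → ·  [on edge]
    (0,3)@(1, 7): e=[-12,0,84] → ·  [on edge]
    (1,4)@(3, 9): e=[12,0,60] → ·  [on edge]
    (1,5)@(3, 11): e=[8,12,52] → █
    (2,5)@(5, 11): e=[36,0,36] → ·  [on edge]
    (1,6)@(3, 13): e=[4,24,44] → █
    (2,6)@(5, 13): e=[32,12,28] → █
    (3,6)@(7, 13): e=[60,0,12] → ·  [on edge]
    (1,7)@(3, 15): e=[0,36,36] → █  [on edge]
    (3,7)@(7, 15): e=[56,12,4] → █
    (4,7)@(9, 15): e=[84,0,-12] → ·  [on edge]
    (1,8)@(3, 17): e=[-4,48,28] → ·
    (5,8)@(11, 17): e=[108,0,-36] → ·  [on edge]
    (6,9)@(13, 19): e=[132,0,-60] → ·  [on edge]
    (7,10)@(15, 21): e=[156,0,-84] → ·  [on edge]
  covered (8 px):
    · · · · · · · · · · ·
    · · · · · · · · · · ·
    · · · · · · · · · · ·
    · · · · · · · · · · ·
    · · · · · · · · · · ·
    · █ · · · · · · · · ·
    · █ █ · · · · · · · ·
    · █ █ █ · · · · · · ·
    · · █ · · · · · · · ·
    · · █ · · · · · · · ·
    · · · · · · · · · · ·
T4:
  2·area = 50  (B↔C swapped to make it positive)
  edge (6, 12)→(4, 8): d=(-2,-4) top-left  bias=+0
  edge (4, 8)→(20, 15): d=(16,7) right/bottom  bias=-1
  edge (20, 15)→(6, 12): d=(-14,-3) top-left  bias=+0
    (2,4)@(5, 9): e=[2,9,39] → █
    (3,4)@(7, 9): e=[10,-5,45] → ·
    (2,5)@(5, 11): e=[-2,41,11] → ·
    (3,5)@(7, 11): e=[6,27,17] → █
    (4,5)@(9, 11): e=[14,13,23] → █
    (5,5)@(11, 11): e=[22,-1,29] → ·
    (3,6)@(7, 13): e=[2,59,-11] → ·
    (4,6)@(9, 13): e=[10,45,-5] → ·
    (5,6)@(11, 13): e=[18,31,1] → █
    (6,6)@(13, 13): e=[26,17,7] → █
    (7,6)@(15, 13): e=[34,3,13] → █
    (8,6)@(17, 13): e=[42,-11,19] → ·
  covered (6 px):
    · · · · · · · · · · ·
    · · · · · · · · · · ·
    · · · · · · · · · · ·
    · · · · · · · · · · ·
    · · █ · · · · · · · ·
    · · · █ █ · · · · · ·
    · · · · · █ █ █ · · ·
    · · · · · · · · · · ·
    · · · · · · · · · · ·
    · · · · · · · · · · ·
    · · · · · · · · · · ·

Z-buffer (winner per pixel, '.' = empty):
  . . . . . . . . . . .
  . . 0 . . . . . . 1 .
  . 2 . . 0 . . 1 1 1 .
  . . 2 . . 1 1 1 1 1 .
  . . 4 2 . . . 0 . . .
  . 3 2 4 4 . . . . . .
  . 3 3 2 2 4 4 4 . . .
  . 3 3 3 2 2 2 2 . . .
  . . 3 2 2 2 2 . . . .
  . . 3 . 2 . . . . . .
  . . . . . . . . . . .

Answer: 4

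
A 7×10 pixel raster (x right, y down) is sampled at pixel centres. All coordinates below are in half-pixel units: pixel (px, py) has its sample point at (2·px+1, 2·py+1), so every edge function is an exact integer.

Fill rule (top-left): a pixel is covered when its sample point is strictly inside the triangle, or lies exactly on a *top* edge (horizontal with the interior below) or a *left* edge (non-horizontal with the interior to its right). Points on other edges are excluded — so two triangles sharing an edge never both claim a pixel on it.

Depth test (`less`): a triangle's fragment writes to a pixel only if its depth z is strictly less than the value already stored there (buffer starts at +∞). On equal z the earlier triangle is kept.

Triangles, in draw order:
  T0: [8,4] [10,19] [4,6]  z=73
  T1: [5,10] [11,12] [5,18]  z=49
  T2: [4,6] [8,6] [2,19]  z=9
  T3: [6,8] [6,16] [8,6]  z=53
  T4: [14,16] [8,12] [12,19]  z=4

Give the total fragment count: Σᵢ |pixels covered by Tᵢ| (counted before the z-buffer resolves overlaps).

T0:
  2·area = 64
  edge (8, 4)→(10, 19): d=(2,15) right/bottom  bias=-1
  edge (10, 19)→(4, 6): d=(-6,-13) top-left  bias=+0
  edge (4, 6)→(8, 4): d=(4,-2) top-left  bias=+0
    (3,2)@(7, 5): e=[17,45,2] → █
    (4,2)@(9, 5): e=[-13,71,6] → ·
    (2,3)@(5, 7): e=[51,7,6] → █
    (4,3)@(9, 7): e=[-9,59,14] → ·
    (2,4)@(5, 9): e=[55,-5,14] → ·
    (3,4)@(7, 9): e=[25,21,18] → █
    (4,4)@(9, 9): e=[-5,47,22] → ·
    (3,5)@(7, 11): e=[29,9,26] → █
    (4,5)@(9, 11): e=[-1,35,30] → ·
    (3,6)@(7, 13): e=[33,-3,34] → ·
    (4,6)@(9, 13): e=[3,23,38] → █
    (5,6)@(11, 13): e=[-27,49,42] → ·
  covered (7 px):
    · · · · · · ·
    · · · · · · ·
    · · · █ · · ·
    · · █ █ · · ·
    · · · █ · · ·
    · · · █ · · ·
    · · · · █ · ·
    · · · · █ · ·
    · · · · · · ·
    · · · · · · ·
T1:
  2·area = 48
  edge (5, 10)→(11, 12): d=(6,2) right/bottom  bias=-1
  edge (11, 12)→(5, 18): d=(-6,6) right/bottom  bias=-1
  edge (5, 18)→(5, 10): d=(0,-8) top-left  bias=+0
    (2,0)@(5, 1): e=[-54,102,0] → ·  [on edge]
    (2,1)@(5, 3): e=[-42,90,0] → ·  [on edge]
    (2,2)@(5, 5): e=[-30,78,0] → ·  [on edge]
    (2,3)@(5, 7): e=[-18,66,0] → ·  [on edge]
    (2,4)@(5, 9): e=[-6,54,0] → ·  [on edge]
    (2,5)@(5, 11): e=[6,42,0] → █  [on edge]
    (3,5)@(7, 11): e=[2,30,16] → █
    (4,5)@(9, 11): e=[-2,18,32] → ·
    (2,6)@(5, 13): e=[18,30,0] → █  [on edge]
    (4,6)@(9, 13): e=[10,6,32] → █
    (5,6)@(11, 13): e=[6,-6,48] → ·
    (2,7)@(5, 15): e=[30,18,0] → █  [on edge]
    (2,8)@(5, 17): e=[42,6,0] → █  [on edge]
    (2,9)@(5, 19): e=[54,-6,0] → ·  [on edge]
  covered (8 px):
    · · · · · · ·
    · · · · · · ·
    · · · · · · ·
    · · · · · · ·
    · · · · · · ·
    · · █ █ · · ·
    · · █ █ █ · ·
    · · █ █ · · ·
    · · █ · · · ·
    · · · · · · ·
T2:
  2·area = 52
  edge (4, 6)→(8, 6): d=(4,0) top-left  bias=+0
  edge (8, 6)→(2, 19): d=(-6,13) right/bottom  bias=-1
  edge (2, 19)→(4, 6): d=(2,-13) top-left  bias=+0
    (2,3)@(5, 7): e=[4,33,15] → █
    (3,3)@(7, 7): e=[4,7,41] → █
    (4,3)@(9, 7): e=[4,-19,67] → ·
    (2,4)@(5, 9): e=[12,21,19] → █
    (3,4)@(7, 9): e=[12,-5,45] → ·
    (2,5)@(5, 11): e=[20,9,23] → █
    (3,5)@(7, 11): e=[20,-17,49] → ·
    (1,6)@(3, 13): e=[28,23,1] → █
    (2,6)@(5, 13): e=[28,-3,27] → ·
    (1,7)@(3, 15): e=[36,11,5] → █
    (2,7)@(5, 15): e=[36,-15,31] → ·
    (1,8)@(3, 17): e=[44,-1,9] → ·
  covered (6 px):
    · · · · · · ·
    · · · · · · ·
    · · · · · · ·
    · · █ █ · · ·
    · · █ · · · ·
    · · █ · · · ·
    · █ · · · · ·
    · █ · · · · ·
    · · · · · · ·
    · · · · · · ·
T3:
  2·area = 16  (B↔C swapped to make it positive)
  edge (6, 8)→(8, 6): d=(2,-2) top-left  bias=+0
  edge (8, 6)→(6, 16): d=(-2,10) right/bottom  bias=-1
  edge (6, 16)→(6, 8): d=(0,-8) top-left  bias=+0
    (4,0)@(9, 1): e=[-8,0,24] → ·  [on edge]
    (6,0)@(13, 1): e=[0,-40,56] → ·  [on edge]
    (5,1)@(11, 3): e=[0,-24,40] → ·  [on edge]
    (4,2)@(9, 5): e=[0,-8,24] → ·  [on edge]
    (3,3)@(7, 7): e=[0,8,8] → █  [on edge]
    (4,3)@(9, 7): e=[4,-12,24] → ·
    (2,4)@(5, 9): e=[0,24,-8] → ·  [on edge]
    (3,4)@(7, 9): e=[4,4,8] → █
    (4,4)@(9, 9): e=[8,-16,24] → ·
    (1,5)@(3, 11): e=[0,40,-24] → ·  [on edge]
    (3,5)@(7, 11): e=[8,0,8] → ·  [on edge]
    (0,6)@(1, 13): e=[0,56,-40] → ·  [on edge]
  covered (2 px):
    · · · · · · ·
    · · · · · · ·
    · · · · · · ·
    · · · █ · · ·
    · · · █ · · ·
    · · · · · · ·
    · · · · · · ·
    · · · · · · ·
    · · · · · · ·
    · · · · · · ·
T4:
  2·area = 26  (B↔C swapped to make it positive)
  edge (14, 16)→(12, 19): d=(-2,3) right/bottom  bias=-1
  edge (12, 19)→(8, 12): d=(-4,-7) top-left  bias=+0
  edge (8, 12)→(14, 16): d=(6,4) right/bottom  bias=-1
    (4,6)@(9, 13): e=[21,3,2] → █
    (5,6)@(11, 13): e=[15,17,-6] → ·
    (4,7)@(9, 15): e=[17,-5,14] → ·
    (5,7)@(11, 15): e=[11,9,6] → █
    (6,7)@(13, 15): e=[5,23,-2] → ·
    (5,8)@(11, 17): e=[7,1,18] → █
    (6,8)@(13, 17): e=[1,15,10] → █
    (5,9)@(11, 19): e=[3,-7,30] → ·
    (6,9)@(13, 19): e=[-3,7,22] → ·
  covered (4 px):
    · · · · · · ·
    · · · · · · ·
    · · · · · · ·
    · · · · · · ·
    · · · · · · ·
    · · · · · · ·
    · · · · █ · ·
    · · · · · █ ·
    · · · · · █ █
    · · · · · · ·

Result: 27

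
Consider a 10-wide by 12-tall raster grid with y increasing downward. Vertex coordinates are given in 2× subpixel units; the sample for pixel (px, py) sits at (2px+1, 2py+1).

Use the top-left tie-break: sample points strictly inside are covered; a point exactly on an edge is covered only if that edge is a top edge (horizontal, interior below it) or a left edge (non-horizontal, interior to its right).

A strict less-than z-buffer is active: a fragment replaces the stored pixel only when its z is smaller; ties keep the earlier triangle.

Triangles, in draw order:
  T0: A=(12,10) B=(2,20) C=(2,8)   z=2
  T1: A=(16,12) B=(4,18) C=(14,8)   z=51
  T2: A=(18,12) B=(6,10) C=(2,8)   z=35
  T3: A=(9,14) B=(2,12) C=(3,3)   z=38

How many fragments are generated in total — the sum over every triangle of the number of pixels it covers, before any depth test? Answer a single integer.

T0:
  2·area = 120
  edge (12, 10)→(2, 20): d=(-10,10) right/bottom  bias=-1
  edge (2, 20)→(2, 8): d=(0,-12) top-left  bias=+0
  edge (2, 8)→(12, 10): d=(10,2) right/bottom  bias=-1
    (9,1)@(19, 3): e=[0,204,-84] → .  [on edge]
    (8,2)@(17, 5): e=[0,180,-60] → .  [on edge]
    (7,3)@(15, 7): e=[0,156,-36] → .  [on edge]
    (1,4)@(3, 9): e=[100,12,8] → X
    (2,4)@(5, 9): e=[80,36,4] → X
    (3,4)@(7, 9): e=[60,60,0] → .  [on edge]
    (6,4)@(13, 9): e=[0,132,-12] → .  [on edge]
    (1,5)@(3, 11): e=[80,12,28] → X
    (3,5)@(7, 11): e=[40,60,20] → X
    (4,5)@(9, 11): e=[20,84,16] → X
    (5,5)@(11, 11): e=[0,108,12] → .  [on edge]
    (8,5)@(17, 11): e=[-60,180,0] → .  [on edge]
    (4,6)@(9, 13): e=[0,84,36] → .  [on edge]
    (3,7)@(7, 15): e=[0,60,60] → .  [on edge]
    (2,8)@(5, 17): e=[0,36,84] → .  [on edge]
    (1,9)@(3, 19): e=[0,12,108] → .  [on edge]
    (0,10)@(1, 21): e=[0,-12,132] → .  [on edge]
  covered (12 px):
    . . . . . . . . . .
    . . . . . . . . . .
    . . . . . . . . . .
    . . . . . . . . . .
    . X X . . . . . . .
    . X X X X . . . . .
    . X X X . . . . . .
    . X X . . . . . . .
    . X . . . . . . . .
    . . . . . . . . . .
    . . . . . . . . . .
    . . . . . . . . . .
T1:
  2·area = 60
  edge (16, 12)→(4, 18): d=(-12,6) right/bottom  bias=-1
  edge (4, 18)→(14, 8): d=(10,-10) top-left  bias=+0
  edge (14, 8)→(16, 12): d=(2,4) right/bottom  bias=-1
    (9,1)@(19, 3): e=[90,0,-30] → .  [on edge]
    (8,2)@(17, 5): e=[78,0,-18] → .  [on edge]
    (7,3)@(15, 7): e=[66,0,-6] → .  [on edge]
    (6,4)@(13, 9): e=[54,0,6] → X  [on edge]
    (7,4)@(15, 9): e=[42,20,-2] → .
    (5,5)@(11, 11): e=[42,0,18] → X  [on edge]
    (7,5)@(15, 11): e=[18,40,2] → X
    (8,5)@(17, 11): e=[6,60,-6] → .
    (4,6)@(9, 13): e=[30,0,30] → X  [on edge]
    (7,6)@(15, 13): e=[-6,60,6] → .
    (3,7)@(7, 15): e=[18,0,42] → X  [on edge]
    (5,7)@(11, 15): e=[-6,40,26] → .
    (2,8)@(5, 17): e=[6,0,54] → X  [on edge]
    (1,9)@(3, 19): e=[-6,0,66] → .  [on edge]
    (0,10)@(1, 21): e=[-18,0,78] → .  [on edge]
  covered (10 px):
    . . . . . . . . . .
    . . . . . . . . . .
    . . . . . . . . . .
    . . . . . . . . . .
    . . . . . . X . . .
    . . . . . X X X . .
    . . . . X X X . . .
    . . . X X . . . . .
    . . X . . . . . . .
    . . . . . . . . . .
    . . . . . . . . . .
    . . . . . . . . . .
T2:
  2·area = 16
  edge (18, 12)→(6, 10): d=(-12,-2) top-left  bias=+0
  edge (6, 10)→(2, 8): d=(-4,-2) top-left  bias=+0
  edge (2, 8)→(18, 12): d=(16,4) right/bottom  bias=-1
    (2,4)@(5, 9): e=[10,2,4] → X
    (3,4)@(7, 9): e=[14,6,-4] → .
    (2,5)@(5, 11): e=[-14,-6,36] → .
    (6,5)@(13, 11): e=[2,10,4] → X
    (7,5)@(15, 11): e=[6,14,-4] → .
    (6,6)@(13, 13): e=[-22,2,36] → .
  covered (2 px):
    . . . . . . . . . .
    . . . . . . . . . .
    . . . . . . . . . .
    . . . . . . . . . .
    . . X . . . . . . .
    . . . . . . X . . .
    . . . . . . . . . .
    . . . . . . . . . .
    . . . . . . . . . .
    . . . . . . . . . .
    . . . . . . . . . .
    . . . . . . . . . .
T3:
  2·area = 65
  edge (9, 14)→(2, 12): d=(-7,-2) top-left  bias=+0
  edge (2, 12)→(3, 3): d=(1,-9) top-left  bias=+0
  edge (3, 3)→(9, 14): d=(6,11) right/bottom  bias=-1
    (1,1)@(3, 3): e=[65,0,0] → .  [on edge]
    (1,2)@(3, 5): e=[51,2,12] → X
    (2,2)@(5, 5): e=[55,20,-10] → .
    (1,3)@(3, 7): e=[37,4,24] → X
    (2,3)@(5, 7): e=[41,22,2] → X
    (3,3)@(7, 7): e=[45,40,-20] → .
    (1,4)@(3, 9): e=[23,6,36] → X
    (3,4)@(7, 9): e=[31,42,-8] → .
    (1,5)@(3, 11): e=[9,8,48] → X
    (3,5)@(7, 11): e=[17,44,4] → X
    (4,5)@(9, 11): e=[21,62,-18] → .
    (1,6)@(3, 13): e=[-5,10,60] → .
    (0,10)@(1, 21): e=[-65,0,130] → .  [on edge]
  covered (9 px):
    . . . . . . . . . .
    . . . . . . . . . .
    . X . . . . . . . .
    . X X . . . . . . .
    . X X . . . . . . .
    . X X X . . . . . .
    . . . X . . . . . .
    . . . . . . . . . .
    . . . . . . . . . .
    . . . . . . . . . .
    . . . . . . . . . .
    . . . . . . . . . .

Result: 33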